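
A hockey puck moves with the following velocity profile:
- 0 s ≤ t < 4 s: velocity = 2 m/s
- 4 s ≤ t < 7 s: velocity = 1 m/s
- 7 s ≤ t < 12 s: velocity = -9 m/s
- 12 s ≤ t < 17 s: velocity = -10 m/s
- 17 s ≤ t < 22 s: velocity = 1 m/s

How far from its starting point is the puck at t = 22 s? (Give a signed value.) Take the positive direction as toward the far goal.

Displacement is the signed area under the v-t curve.
0–4 s: 2 × 4 = 8 m
4–7 s: 1 × 3 = 3 m
7–12 s: -9 × 5 = -45 m
12–17 s: -10 × 5 = -50 m
17–22 s: 1 × 5 = 5 m
Net displacement = -79 m

-79 m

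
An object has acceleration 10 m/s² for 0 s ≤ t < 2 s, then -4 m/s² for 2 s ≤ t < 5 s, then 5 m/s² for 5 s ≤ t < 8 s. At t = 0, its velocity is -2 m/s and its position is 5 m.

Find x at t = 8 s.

On each constant-a segment, Δv = aΔt and Δx = v₀Δt + ½aΔt²; chain segment to segment.
0–2 s: v starts -2 m/s; Δx = -2·2 + ½·10·2² = 16 m; v ends 18 m/s.
2–5 s: v starts 18 m/s; Δx = 18·3 + ½·-4·3² = 36 m; v ends 6 m/s.
5–8 s: v starts 6 m/s; Δx = 6·3 + ½·5·3² = 40.5 m; v ends 21 m/s.
x(8) = 5 + Σ Δx = 97.5 m.

97.5 m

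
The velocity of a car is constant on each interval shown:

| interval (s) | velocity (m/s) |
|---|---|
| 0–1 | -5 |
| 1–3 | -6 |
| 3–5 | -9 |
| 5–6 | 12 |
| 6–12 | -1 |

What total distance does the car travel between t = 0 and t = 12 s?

53 m

Distance (not displacement) is the total path length: add the absolute areas under v-t.
0–1 s: |-5| × 1 = 5 m
1–3 s: |-6| × 2 = 12 m
3–5 s: |-9| × 2 = 18 m
5–6 s: |12| × 1 = 12 m
6–12 s: |-1| × 6 = 6 m
Total distance = 53 m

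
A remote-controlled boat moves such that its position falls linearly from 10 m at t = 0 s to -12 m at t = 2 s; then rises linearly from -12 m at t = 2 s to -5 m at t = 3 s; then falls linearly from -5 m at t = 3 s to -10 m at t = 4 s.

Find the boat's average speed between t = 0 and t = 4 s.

Average speed = (total path length)/(elapsed time); on a piecewise-linear x-t graph the path length is Σ|Δx|.
0–2 s: |Δx| = |-12 − 10| = 22 m
2–3 s: |Δx| = |-5 − -12| = 7 m
3–4 s: |Δx| = |-10 − -5| = 5 m
Total path = 34 m; average speed = 34/4 = 8.5 m/s.

8.5 m/s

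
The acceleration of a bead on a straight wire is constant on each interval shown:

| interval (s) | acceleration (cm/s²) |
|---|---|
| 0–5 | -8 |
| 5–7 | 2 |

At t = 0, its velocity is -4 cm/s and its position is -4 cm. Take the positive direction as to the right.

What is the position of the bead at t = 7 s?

-208 cm

On each constant-a segment, Δv = aΔt and Δx = v₀Δt + ½aΔt²; chain segment to segment.
0–5 s: v starts -4 cm/s; Δx = -4·5 + ½·-8·5² = -120 cm; v ends -44 cm/s.
5–7 s: v starts -44 cm/s; Δx = -44·2 + ½·2·2² = -84 cm; v ends -40 cm/s.
x(7) = -4 + Σ Δx = -208 cm.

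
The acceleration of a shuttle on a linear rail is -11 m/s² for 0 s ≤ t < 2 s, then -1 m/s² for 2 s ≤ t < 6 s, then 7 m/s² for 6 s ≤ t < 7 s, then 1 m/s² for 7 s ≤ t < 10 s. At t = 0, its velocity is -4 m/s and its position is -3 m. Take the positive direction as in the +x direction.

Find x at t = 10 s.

On each constant-a segment, Δv = aΔt and Δx = v₀Δt + ½aΔt²; chain segment to segment.
0–2 s: v starts -4 m/s; Δx = -4·2 + ½·-11·2² = -30 m; v ends -26 m/s.
2–6 s: v starts -26 m/s; Δx = -26·4 + ½·-1·4² = -112 m; v ends -30 m/s.
6–7 s: v starts -30 m/s; Δx = -30·1 + ½·7·1² = -26.5 m; v ends -23 m/s.
7–10 s: v starts -23 m/s; Δx = -23·3 + ½·1·3² = -64.5 m; v ends -20 m/s.
x(10) = -3 + Σ Δx = -236 m.

-236 m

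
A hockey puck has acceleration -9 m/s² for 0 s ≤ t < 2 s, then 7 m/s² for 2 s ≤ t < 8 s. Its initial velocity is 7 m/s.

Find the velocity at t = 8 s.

31 m/s

Δv equals the area under the a-t graph; then v = v₀ + Δv.
0–2 s: -9 × 2 = -18 m/s
2–8 s: 7 × 6 = 42 m/s
Δv = 24 m/s, so v(8) = 7 + (24) = 31 m/s.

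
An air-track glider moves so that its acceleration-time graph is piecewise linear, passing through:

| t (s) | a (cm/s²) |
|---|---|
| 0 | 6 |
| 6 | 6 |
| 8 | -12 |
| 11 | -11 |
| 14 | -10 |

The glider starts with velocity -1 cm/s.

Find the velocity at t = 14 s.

Δv equals the area under the a-t graph; then v = v₀ + Δv.
0–6 s: 6 × 6 = 36 cm/s
6–8 s: ½(6 + -12)(2) = -6 cm/s
8–11 s: ½(-12 + -11)(3) = -34.5 cm/s
11–14 s: ½(-11 + -10)(3) = -31.5 cm/s
Δv = -36 cm/s, so v(14) = -1 + (-36) = -37 cm/s.

-37 cm/s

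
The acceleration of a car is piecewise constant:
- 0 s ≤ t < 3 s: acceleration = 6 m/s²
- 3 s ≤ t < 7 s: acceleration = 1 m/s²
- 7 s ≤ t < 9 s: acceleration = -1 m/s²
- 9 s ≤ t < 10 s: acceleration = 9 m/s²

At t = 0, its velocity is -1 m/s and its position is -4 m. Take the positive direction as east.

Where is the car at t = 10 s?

On each constant-a segment, Δv = aΔt and Δx = v₀Δt + ½aΔt²; chain segment to segment.
0–3 s: v starts -1 m/s; Δx = -1·3 + ½·6·3² = 24 m; v ends 17 m/s.
3–7 s: v starts 17 m/s; Δx = 17·4 + ½·1·4² = 76 m; v ends 21 m/s.
7–9 s: v starts 21 m/s; Δx = 21·2 + ½·-1·2² = 40 m; v ends 19 m/s.
9–10 s: v starts 19 m/s; Δx = 19·1 + ½·9·1² = 23.5 m; v ends 28 m/s.
x(10) = -4 + Σ Δx = 159.5 m.

159.5 m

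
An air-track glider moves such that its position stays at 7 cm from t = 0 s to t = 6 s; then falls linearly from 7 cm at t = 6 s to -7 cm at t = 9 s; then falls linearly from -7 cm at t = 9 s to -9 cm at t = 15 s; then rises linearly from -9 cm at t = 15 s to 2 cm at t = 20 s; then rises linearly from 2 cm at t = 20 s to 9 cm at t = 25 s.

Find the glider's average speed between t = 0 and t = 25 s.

Average speed = (total path length)/(elapsed time); on a piecewise-linear x-t graph the path length is Σ|Δx|.
0–6 s: |Δx| = |7 − 7| = 0 cm
6–9 s: |Δx| = |-7 − 7| = 14 cm
9–15 s: |Δx| = |-9 − -7| = 2 cm
15–20 s: |Δx| = |2 − -9| = 11 cm
20–25 s: |Δx| = |9 − 2| = 7 cm
Total path = 34 cm; average speed = 34/25 = 1.36 cm/s.

1.36 cm/s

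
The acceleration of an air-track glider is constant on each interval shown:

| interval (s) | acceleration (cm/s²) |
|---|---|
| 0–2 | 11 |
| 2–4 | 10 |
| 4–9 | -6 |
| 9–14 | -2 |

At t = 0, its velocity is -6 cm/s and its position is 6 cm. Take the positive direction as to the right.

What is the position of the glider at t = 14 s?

On each constant-a segment, Δv = aΔt and Δx = v₀Δt + ½aΔt²; chain segment to segment.
0–2 s: v starts -6 cm/s; Δx = -6·2 + ½·11·2² = 10 cm; v ends 16 cm/s.
2–4 s: v starts 16 cm/s; Δx = 16·2 + ½·10·2² = 52 cm; v ends 36 cm/s.
4–9 s: v starts 36 cm/s; Δx = 36·5 + ½·-6·5² = 105 cm; v ends 6 cm/s.
9–14 s: v starts 6 cm/s; Δx = 6·5 + ½·-2·5² = 5 cm; v ends -4 cm/s.
x(14) = 6 + Σ Δx = 178 cm.

178 cm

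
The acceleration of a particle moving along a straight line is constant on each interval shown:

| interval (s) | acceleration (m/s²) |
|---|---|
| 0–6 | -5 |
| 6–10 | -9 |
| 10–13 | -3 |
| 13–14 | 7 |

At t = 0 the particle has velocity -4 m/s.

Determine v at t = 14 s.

-72 m/s

Δv equals the area under the a-t graph; then v = v₀ + Δv.
0–6 s: -5 × 6 = -30 m/s
6–10 s: -9 × 4 = -36 m/s
10–13 s: -3 × 3 = -9 m/s
13–14 s: 7 × 1 = 7 m/s
Δv = -68 m/s, so v(14) = -4 + (-68) = -72 m/s.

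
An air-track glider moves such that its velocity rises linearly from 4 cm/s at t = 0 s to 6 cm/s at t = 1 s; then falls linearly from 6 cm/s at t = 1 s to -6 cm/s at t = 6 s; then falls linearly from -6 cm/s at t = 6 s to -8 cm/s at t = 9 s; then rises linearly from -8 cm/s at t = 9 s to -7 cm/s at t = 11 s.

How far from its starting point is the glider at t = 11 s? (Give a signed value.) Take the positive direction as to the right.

-31 cm

Displacement is the signed area under the v-t curve.
0–1 s: ½(4 + 6)(1) = 5 cm
1–6 s: ½(6 + -6)(5) = 0 cm
6–9 s: ½(-6 + -8)(3) = -21 cm
9–11 s: ½(-8 + -7)(2) = -15 cm
Net displacement = -31 cm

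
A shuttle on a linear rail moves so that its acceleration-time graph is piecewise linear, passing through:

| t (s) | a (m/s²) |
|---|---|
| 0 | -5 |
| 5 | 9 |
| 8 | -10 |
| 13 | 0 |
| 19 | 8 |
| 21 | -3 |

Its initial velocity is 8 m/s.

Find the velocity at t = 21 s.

Δv equals the area under the a-t graph; then v = v₀ + Δv.
0–5 s: ½(-5 + 9)(5) = 10 m/s
5–8 s: ½(9 + -10)(3) = -1.5 m/s
8–13 s: ½(-10 + 0)(5) = -25 m/s
13–19 s: ½(0 + 8)(6) = 24 m/s
19–21 s: ½(8 + -3)(2) = 5 m/s
Δv = 12.5 m/s, so v(21) = 8 + (12.5) = 20.5 m/s.

20.5 m/s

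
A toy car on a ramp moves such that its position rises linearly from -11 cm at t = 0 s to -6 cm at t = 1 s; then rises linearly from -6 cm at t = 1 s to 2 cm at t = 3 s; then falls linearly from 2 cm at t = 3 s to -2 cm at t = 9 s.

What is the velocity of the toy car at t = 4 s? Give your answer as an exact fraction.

Velocity is the slope of the x-t graph on 3–9 s: (-2 − 2)/(9 − 3) = -2/3 cm/s.

-2/3 cm/s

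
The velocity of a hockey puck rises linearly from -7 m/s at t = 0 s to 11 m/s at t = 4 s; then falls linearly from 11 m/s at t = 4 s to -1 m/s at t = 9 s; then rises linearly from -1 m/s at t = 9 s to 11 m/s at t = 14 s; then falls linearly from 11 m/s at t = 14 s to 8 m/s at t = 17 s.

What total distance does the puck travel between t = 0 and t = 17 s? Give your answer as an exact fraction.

884/9 m

Total distance travelled is ∫|v| dt — sum the magnitudes of each area piece.
0–4 s: v = 0 at t = 14/9 s; triangle areas 49/9 + 121/9 = 170/9 m
4–9 s: v = 0 at t = 103/12 s; triangle areas 605/24 + 5/24 = 305/12 m
9–14 s: v = 0 at t = 113/12 s; triangle areas 5/24 + 605/24 = 305/12 m
14–17 s: |½(11 + 8)(3)| = 28.5 m
Total distance = 884/9 m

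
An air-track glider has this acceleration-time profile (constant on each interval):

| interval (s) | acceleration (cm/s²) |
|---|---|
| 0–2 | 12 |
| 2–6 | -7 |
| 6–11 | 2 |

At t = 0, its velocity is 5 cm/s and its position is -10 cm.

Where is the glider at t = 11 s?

114 cm

On each constant-a segment, Δv = aΔt and Δx = v₀Δt + ½aΔt²; chain segment to segment.
0–2 s: v starts 5 cm/s; Δx = 5·2 + ½·12·2² = 34 cm; v ends 29 cm/s.
2–6 s: v starts 29 cm/s; Δx = 29·4 + ½·-7·4² = 60 cm; v ends 1 cm/s.
6–11 s: v starts 1 cm/s; Δx = 1·5 + ½·2·5² = 30 cm; v ends 11 cm/s.
x(11) = -10 + Σ Δx = 114 cm.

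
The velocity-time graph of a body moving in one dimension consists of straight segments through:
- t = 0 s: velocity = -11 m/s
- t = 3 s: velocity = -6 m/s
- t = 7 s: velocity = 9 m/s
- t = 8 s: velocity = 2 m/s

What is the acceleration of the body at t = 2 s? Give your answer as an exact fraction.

Acceleration is the slope of the v-t graph on 0–3 s: (-6 − -11)/(3 − 0) = 5/3 m/s².

5/3 m/s²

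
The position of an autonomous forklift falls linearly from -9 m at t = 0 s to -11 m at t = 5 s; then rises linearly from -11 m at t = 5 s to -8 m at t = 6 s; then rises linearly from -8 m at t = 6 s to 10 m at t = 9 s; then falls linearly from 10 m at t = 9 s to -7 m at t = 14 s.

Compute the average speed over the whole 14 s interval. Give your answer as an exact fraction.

Average speed = (total path length)/(elapsed time); on a piecewise-linear x-t graph the path length is Σ|Δx|.
0–5 s: |Δx| = |-11 − -9| = 2 m
5–6 s: |Δx| = |-8 − -11| = 3 m
6–9 s: |Δx| = |10 − -8| = 18 m
9–14 s: |Δx| = |-7 − 10| = 17 m
Total path = 40 m; average speed = 40/14 = 20/7 m/s.

20/7 m/s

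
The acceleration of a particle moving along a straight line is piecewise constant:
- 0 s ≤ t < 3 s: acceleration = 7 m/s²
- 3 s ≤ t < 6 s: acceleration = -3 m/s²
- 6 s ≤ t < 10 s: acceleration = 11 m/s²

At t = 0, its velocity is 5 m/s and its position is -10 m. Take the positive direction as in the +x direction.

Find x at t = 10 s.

On each constant-a segment, Δv = aΔt and Δx = v₀Δt + ½aΔt²; chain segment to segment.
0–3 s: v starts 5 m/s; Δx = 5·3 + ½·7·3² = 46.5 m; v ends 26 m/s.
3–6 s: v starts 26 m/s; Δx = 26·3 + ½·-3·3² = 64.5 m; v ends 17 m/s.
6–10 s: v starts 17 m/s; Δx = 17·4 + ½·11·4² = 156 m; v ends 61 m/s.
x(10) = -10 + Σ Δx = 257 m.

257 m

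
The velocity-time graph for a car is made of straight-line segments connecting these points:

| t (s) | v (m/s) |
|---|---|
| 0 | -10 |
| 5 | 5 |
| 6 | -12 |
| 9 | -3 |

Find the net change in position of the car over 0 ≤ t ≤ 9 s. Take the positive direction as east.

Net displacement equals the area under the velocity-time graph (areas below the axis count negative).
0–5 s: ½(-10 + 5)(5) = -12.5 m
5–6 s: ½(5 + -12)(1) = -3.5 m
6–9 s: ½(-12 + -3)(3) = -22.5 m
Net displacement = -38.5 m

-38.5 m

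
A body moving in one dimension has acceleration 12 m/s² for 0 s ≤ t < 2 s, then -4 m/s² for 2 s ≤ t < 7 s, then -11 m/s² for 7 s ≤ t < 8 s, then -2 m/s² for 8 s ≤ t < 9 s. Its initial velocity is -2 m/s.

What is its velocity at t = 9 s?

Δv equals the area under the a-t graph; then v = v₀ + Δv.
0–2 s: 12 × 2 = 24 m/s
2–7 s: -4 × 5 = -20 m/s
7–8 s: -11 × 1 = -11 m/s
8–9 s: -2 × 1 = -2 m/s
Δv = -9 m/s, so v(9) = -2 + (-9) = -11 m/s.

-11 m/s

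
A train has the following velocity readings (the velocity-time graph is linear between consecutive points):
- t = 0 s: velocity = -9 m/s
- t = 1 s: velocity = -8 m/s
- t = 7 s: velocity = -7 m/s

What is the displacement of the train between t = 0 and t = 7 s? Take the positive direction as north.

Displacement is the signed area under the v-t curve.
0–1 s: ½(-9 + -8)(1) = -8.5 m
1–7 s: ½(-8 + -7)(6) = -45 m
Net displacement = -53.5 m

-53.5 m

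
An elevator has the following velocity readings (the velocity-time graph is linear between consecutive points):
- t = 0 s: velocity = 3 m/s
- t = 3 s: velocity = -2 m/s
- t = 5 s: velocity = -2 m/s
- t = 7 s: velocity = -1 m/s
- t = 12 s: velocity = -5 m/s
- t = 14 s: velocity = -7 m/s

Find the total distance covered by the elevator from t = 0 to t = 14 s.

Distance (not displacement) is the total path length: add the absolute areas under v-t.
0–3 s: v = 0 at t = 1.8 s; triangle areas 2.7 + 1.2 = 3.9 m
3–5 s: |-2| × 2 = 4 m
5–7 s: |½(-2 + -1)(2)| = 3 m
7–12 s: |½(-1 + -5)(5)| = 15 m
12–14 s: |½(-5 + -7)(2)| = 12 m
Total distance = 37.9 m

37.9 m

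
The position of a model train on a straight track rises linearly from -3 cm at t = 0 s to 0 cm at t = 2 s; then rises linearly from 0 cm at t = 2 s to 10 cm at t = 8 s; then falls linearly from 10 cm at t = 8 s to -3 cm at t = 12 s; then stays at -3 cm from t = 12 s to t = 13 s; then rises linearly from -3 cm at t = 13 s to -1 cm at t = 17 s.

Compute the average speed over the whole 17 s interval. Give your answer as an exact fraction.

28/17 cm/s

Average speed = (total path length)/(elapsed time); on a piecewise-linear x-t graph the path length is Σ|Δx|.
0–2 s: |Δx| = |0 − -3| = 3 cm
2–8 s: |Δx| = |10 − 0| = 10 cm
8–12 s: |Δx| = |-3 − 10| = 13 cm
12–13 s: |Δx| = |-3 − -3| = 0 cm
13–17 s: |Δx| = |-1 − -3| = 2 cm
Total path = 28 cm; average speed = 28/17 = 28/17 cm/s.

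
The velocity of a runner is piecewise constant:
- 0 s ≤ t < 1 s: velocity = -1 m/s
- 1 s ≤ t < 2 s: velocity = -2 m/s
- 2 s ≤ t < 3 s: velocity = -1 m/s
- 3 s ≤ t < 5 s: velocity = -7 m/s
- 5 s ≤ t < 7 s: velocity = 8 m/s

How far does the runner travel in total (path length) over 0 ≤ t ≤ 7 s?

Total distance travelled is ∫|v| dt — sum the magnitudes of each area piece.
0–1 s: |-1| × 1 = 1 m
1–2 s: |-2| × 1 = 2 m
2–3 s: |-1| × 1 = 1 m
3–5 s: |-7| × 2 = 14 m
5–7 s: |8| × 2 = 16 m
Total distance = 34 m

34 m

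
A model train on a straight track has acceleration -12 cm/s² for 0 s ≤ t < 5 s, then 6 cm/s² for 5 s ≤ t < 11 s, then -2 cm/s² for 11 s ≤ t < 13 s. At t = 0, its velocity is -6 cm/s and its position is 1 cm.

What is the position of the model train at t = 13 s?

-531 cm

On each constant-a segment, Δv = aΔt and Δx = v₀Δt + ½aΔt²; chain segment to segment.
0–5 s: v starts -6 cm/s; Δx = -6·5 + ½·-12·5² = -180 cm; v ends -66 cm/s.
5–11 s: v starts -66 cm/s; Δx = -66·6 + ½·6·6² = -288 cm; v ends -30 cm/s.
11–13 s: v starts -30 cm/s; Δx = -30·2 + ½·-2·2² = -64 cm; v ends -34 cm/s.
x(13) = 1 + Σ Δx = -531 cm.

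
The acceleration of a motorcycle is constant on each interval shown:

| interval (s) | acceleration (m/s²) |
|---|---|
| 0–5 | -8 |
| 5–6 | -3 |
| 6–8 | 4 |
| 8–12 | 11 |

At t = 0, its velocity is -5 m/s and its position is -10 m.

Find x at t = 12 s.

On each constant-a segment, Δv = aΔt and Δx = v₀Δt + ½aΔt²; chain segment to segment.
0–5 s: v starts -5 m/s; Δx = -5·5 + ½·-8·5² = -125 m; v ends -45 m/s.
5–6 s: v starts -45 m/s; Δx = -45·1 + ½·-3·1² = -46.5 m; v ends -48 m/s.
6–8 s: v starts -48 m/s; Δx = -48·2 + ½·4·2² = -88 m; v ends -40 m/s.
8–12 s: v starts -40 m/s; Δx = -40·4 + ½·11·4² = -72 m; v ends 4 m/s.
x(12) = -10 + Σ Δx = -341.5 m.

-341.5 m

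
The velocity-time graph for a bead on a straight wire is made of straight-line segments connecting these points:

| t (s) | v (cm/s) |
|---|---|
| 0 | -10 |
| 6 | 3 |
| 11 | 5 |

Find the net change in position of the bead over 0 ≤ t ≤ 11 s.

-1 cm

Net displacement equals the area under the velocity-time graph (areas below the axis count negative).
0–6 s: ½(-10 + 3)(6) = -21 cm
6–11 s: ½(3 + 5)(5) = 20 cm
Net displacement = -1 cm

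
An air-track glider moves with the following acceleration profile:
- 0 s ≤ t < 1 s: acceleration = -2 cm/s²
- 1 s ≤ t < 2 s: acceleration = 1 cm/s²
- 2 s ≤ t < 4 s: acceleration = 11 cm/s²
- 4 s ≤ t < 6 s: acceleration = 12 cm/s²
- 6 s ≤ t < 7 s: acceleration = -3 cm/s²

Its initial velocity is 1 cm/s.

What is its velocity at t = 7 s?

Δv equals the area under the a-t graph; then v = v₀ + Δv.
0–1 s: -2 × 1 = -2 cm/s
1–2 s: 1 × 1 = 1 cm/s
2–4 s: 11 × 2 = 22 cm/s
4–6 s: 12 × 2 = 24 cm/s
6–7 s: -3 × 1 = -3 cm/s
Δv = 42 cm/s, so v(7) = 1 + (42) = 43 cm/s.

43 cm/s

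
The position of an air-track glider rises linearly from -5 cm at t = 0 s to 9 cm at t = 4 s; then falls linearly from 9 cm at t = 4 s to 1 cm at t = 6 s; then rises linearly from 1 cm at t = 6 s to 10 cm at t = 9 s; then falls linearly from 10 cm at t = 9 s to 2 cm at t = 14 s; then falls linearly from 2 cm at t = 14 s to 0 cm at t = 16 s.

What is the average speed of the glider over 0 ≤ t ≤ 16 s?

2.5625 cm/s

Average speed = (total path length)/(elapsed time); on a piecewise-linear x-t graph the path length is Σ|Δx|.
0–4 s: |Δx| = |9 − -5| = 14 cm
4–6 s: |Δx| = |1 − 9| = 8 cm
6–9 s: |Δx| = |10 − 1| = 9 cm
9–14 s: |Δx| = |2 − 10| = 8 cm
14–16 s: |Δx| = |0 − 2| = 2 cm
Total path = 41 cm; average speed = 41/16 = 2.5625 cm/s.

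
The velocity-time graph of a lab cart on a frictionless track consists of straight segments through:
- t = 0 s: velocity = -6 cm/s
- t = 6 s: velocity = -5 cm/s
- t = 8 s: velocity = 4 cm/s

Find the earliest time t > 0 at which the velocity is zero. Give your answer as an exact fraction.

t = 64/9 s

v changes sign on 6–8 s (from -5 to 4); the graph is linear there, so v = 0 at t = 6 + (5)·(8 − 6)/(4 − -5) = 64/9 s.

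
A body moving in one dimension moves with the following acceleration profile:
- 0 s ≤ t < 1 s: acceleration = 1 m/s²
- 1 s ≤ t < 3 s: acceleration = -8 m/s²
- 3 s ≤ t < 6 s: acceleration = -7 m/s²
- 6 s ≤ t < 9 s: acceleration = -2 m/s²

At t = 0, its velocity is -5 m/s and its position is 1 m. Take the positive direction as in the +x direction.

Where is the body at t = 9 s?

-251 m

On each constant-a segment, Δv = aΔt and Δx = v₀Δt + ½aΔt²; chain segment to segment.
0–1 s: v starts -5 m/s; Δx = -5·1 + ½·1·1² = -4.5 m; v ends -4 m/s.
1–3 s: v starts -4 m/s; Δx = -4·2 + ½·-8·2² = -24 m; v ends -20 m/s.
3–6 s: v starts -20 m/s; Δx = -20·3 + ½·-7·3² = -91.5 m; v ends -41 m/s.
6–9 s: v starts -41 m/s; Δx = -41·3 + ½·-2·3² = -132 m; v ends -47 m/s.
x(9) = 1 + Σ Δx = -251 m.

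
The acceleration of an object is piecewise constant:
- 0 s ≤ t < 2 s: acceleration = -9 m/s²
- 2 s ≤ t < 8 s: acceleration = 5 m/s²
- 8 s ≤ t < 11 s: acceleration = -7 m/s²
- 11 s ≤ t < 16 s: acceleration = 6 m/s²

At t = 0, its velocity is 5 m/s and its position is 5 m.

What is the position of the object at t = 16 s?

83.5 m

On each constant-a segment, Δv = aΔt and Δx = v₀Δt + ½aΔt²; chain segment to segment.
0–2 s: v starts 5 m/s; Δx = 5·2 + ½·-9·2² = -8 m; v ends -13 m/s.
2–8 s: v starts -13 m/s; Δx = -13·6 + ½·5·6² = 12 m; v ends 17 m/s.
8–11 s: v starts 17 m/s; Δx = 17·3 + ½·-7·3² = 19.5 m; v ends -4 m/s.
11–16 s: v starts -4 m/s; Δx = -4·5 + ½·6·5² = 55 m; v ends 26 m/s.
x(16) = 5 + Σ Δx = 83.5 m.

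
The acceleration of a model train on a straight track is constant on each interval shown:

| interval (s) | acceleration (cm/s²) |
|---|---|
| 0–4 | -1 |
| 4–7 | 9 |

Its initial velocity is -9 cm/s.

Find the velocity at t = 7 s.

Δv equals the area under the a-t graph; then v = v₀ + Δv.
0–4 s: -1 × 4 = -4 cm/s
4–7 s: 9 × 3 = 27 cm/s
Δv = 23 cm/s, so v(7) = -9 + (23) = 14 cm/s.

14 cm/s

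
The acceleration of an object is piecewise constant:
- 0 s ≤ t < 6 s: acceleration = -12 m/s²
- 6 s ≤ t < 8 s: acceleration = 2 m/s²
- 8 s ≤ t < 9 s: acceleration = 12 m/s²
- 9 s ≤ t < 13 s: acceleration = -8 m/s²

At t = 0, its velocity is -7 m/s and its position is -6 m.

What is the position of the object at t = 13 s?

On each constant-a segment, Δv = aΔt and Δx = v₀Δt + ½aΔt²; chain segment to segment.
0–6 s: v starts -7 m/s; Δx = -7·6 + ½·-12·6² = -258 m; v ends -79 m/s.
6–8 s: v starts -79 m/s; Δx = -79·2 + ½·2·2² = -154 m; v ends -75 m/s.
8–9 s: v starts -75 m/s; Δx = -75·1 + ½·12·1² = -69 m; v ends -63 m/s.
9–13 s: v starts -63 m/s; Δx = -63·4 + ½·-8·4² = -316 m; v ends -95 m/s.
x(13) = -6 + Σ Δx = -803 m.

-803 m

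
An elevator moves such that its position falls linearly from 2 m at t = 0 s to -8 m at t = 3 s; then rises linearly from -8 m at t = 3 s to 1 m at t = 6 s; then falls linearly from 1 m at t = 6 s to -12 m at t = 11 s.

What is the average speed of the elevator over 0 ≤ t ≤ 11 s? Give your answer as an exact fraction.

Average speed = (total path length)/(elapsed time); on a piecewise-linear x-t graph the path length is Σ|Δx|.
0–3 s: |Δx| = |-8 − 2| = 10 m
3–6 s: |Δx| = |1 − -8| = 9 m
6–11 s: |Δx| = |-12 − 1| = 13 m
Total path = 32 m; average speed = 32/11 = 32/11 m/s.

32/11 m/s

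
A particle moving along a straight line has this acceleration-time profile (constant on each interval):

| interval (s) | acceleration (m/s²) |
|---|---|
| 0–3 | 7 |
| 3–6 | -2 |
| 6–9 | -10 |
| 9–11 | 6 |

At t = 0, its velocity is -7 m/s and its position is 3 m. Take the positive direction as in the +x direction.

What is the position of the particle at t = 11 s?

On each constant-a segment, Δv = aΔt and Δx = v₀Δt + ½aΔt²; chain segment to segment.
0–3 s: v starts -7 m/s; Δx = -7·3 + ½·7·3² = 10.5 m; v ends 14 m/s.
3–6 s: v starts 14 m/s; Δx = 14·3 + ½·-2·3² = 33 m; v ends 8 m/s.
6–9 s: v starts 8 m/s; Δx = 8·3 + ½·-10·3² = -21 m; v ends -22 m/s.
9–11 s: v starts -22 m/s; Δx = -22·2 + ½·6·2² = -32 m; v ends -10 m/s.
x(11) = 3 + Σ Δx = -6.5 m.

-6.5 m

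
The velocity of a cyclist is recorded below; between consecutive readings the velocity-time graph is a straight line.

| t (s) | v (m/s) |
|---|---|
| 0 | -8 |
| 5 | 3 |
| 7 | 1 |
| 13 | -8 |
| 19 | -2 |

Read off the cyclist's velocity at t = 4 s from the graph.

On 0–5 s the graph is linear from -8 to 3 m/s: v(4) = -8 + (3 − -8)·(4 − 0)/(5 − 0) = 0.8 m/s.

0.8 m/s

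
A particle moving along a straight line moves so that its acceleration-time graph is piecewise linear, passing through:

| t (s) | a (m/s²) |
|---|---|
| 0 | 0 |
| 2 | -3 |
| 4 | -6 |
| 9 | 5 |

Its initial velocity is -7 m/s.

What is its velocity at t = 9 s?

-21.5 m/s

Δv equals the area under the a-t graph; then v = v₀ + Δv.
0–2 s: ½(0 + -3)(2) = -3 m/s
2–4 s: ½(-3 + -6)(2) = -9 m/s
4–9 s: ½(-6 + 5)(5) = -2.5 m/s
Δv = -14.5 m/s, so v(9) = -7 + (-14.5) = -21.5 m/s.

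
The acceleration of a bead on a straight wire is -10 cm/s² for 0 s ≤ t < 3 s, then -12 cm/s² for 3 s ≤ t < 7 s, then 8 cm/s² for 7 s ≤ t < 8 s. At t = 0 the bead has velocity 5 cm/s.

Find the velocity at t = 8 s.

Δv equals the area under the a-t graph; then v = v₀ + Δv.
0–3 s: -10 × 3 = -30 cm/s
3–7 s: -12 × 4 = -48 cm/s
7–8 s: 8 × 1 = 8 cm/s
Δv = -70 cm/s, so v(8) = 5 + (-70) = -65 cm/s.

-65 cm/s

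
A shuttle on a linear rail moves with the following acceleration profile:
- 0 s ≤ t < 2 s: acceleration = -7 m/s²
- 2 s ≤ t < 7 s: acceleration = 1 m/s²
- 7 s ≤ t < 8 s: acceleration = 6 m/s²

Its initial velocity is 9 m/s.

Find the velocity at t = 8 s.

Δv equals the area under the a-t graph; then v = v₀ + Δv.
0–2 s: -7 × 2 = -14 m/s
2–7 s: 1 × 5 = 5 m/s
7–8 s: 6 × 1 = 6 m/s
Δv = -3 m/s, so v(8) = 9 + (-3) = 6 m/s.

6 m/s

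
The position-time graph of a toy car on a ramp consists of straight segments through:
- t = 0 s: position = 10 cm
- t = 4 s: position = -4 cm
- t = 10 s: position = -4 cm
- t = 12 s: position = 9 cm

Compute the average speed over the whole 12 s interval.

2.25 cm/s

Average speed = (total path length)/(elapsed time); on a piecewise-linear x-t graph the path length is Σ|Δx|.
0–4 s: |Δx| = |-4 − 10| = 14 cm
4–10 s: |Δx| = |-4 − -4| = 0 cm
10–12 s: |Δx| = |9 − -4| = 13 cm
Total path = 27 cm; average speed = 27/12 = 2.25 cm/s.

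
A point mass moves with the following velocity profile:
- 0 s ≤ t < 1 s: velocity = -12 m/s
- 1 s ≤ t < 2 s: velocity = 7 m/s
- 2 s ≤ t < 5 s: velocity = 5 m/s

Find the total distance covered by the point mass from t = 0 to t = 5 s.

34 m

Distance (not displacement) is the total path length: add the absolute areas under v-t.
0–1 s: |-12| × 1 = 12 m
1–2 s: |7| × 1 = 7 m
2–5 s: |5| × 3 = 15 m
Total distance = 34 m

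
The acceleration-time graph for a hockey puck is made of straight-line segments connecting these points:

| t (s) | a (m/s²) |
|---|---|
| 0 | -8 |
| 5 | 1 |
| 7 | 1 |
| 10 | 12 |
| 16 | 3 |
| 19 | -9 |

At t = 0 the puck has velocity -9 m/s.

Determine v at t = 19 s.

Δv equals the area under the a-t graph; then v = v₀ + Δv.
0–5 s: ½(-8 + 1)(5) = -17.5 m/s
5–7 s: 1 × 2 = 2 m/s
7–10 s: ½(1 + 12)(3) = 19.5 m/s
10–16 s: ½(12 + 3)(6) = 45 m/s
16–19 s: ½(3 + -9)(3) = -9 m/s
Δv = 40 m/s, so v(19) = -9 + (40) = 31 m/s.

31 m/s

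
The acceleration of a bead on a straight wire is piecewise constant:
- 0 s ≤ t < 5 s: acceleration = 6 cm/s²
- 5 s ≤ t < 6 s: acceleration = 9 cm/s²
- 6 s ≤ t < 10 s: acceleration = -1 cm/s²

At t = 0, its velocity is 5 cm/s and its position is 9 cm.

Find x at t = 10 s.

316.5 cm

On each constant-a segment, Δv = aΔt and Δx = v₀Δt + ½aΔt²; chain segment to segment.
0–5 s: v starts 5 cm/s; Δx = 5·5 + ½·6·5² = 100 cm; v ends 35 cm/s.
5–6 s: v starts 35 cm/s; Δx = 35·1 + ½·9·1² = 39.5 cm; v ends 44 cm/s.
6–10 s: v starts 44 cm/s; Δx = 44·4 + ½·-1·4² = 168 cm; v ends 40 cm/s.
x(10) = 9 + Σ Δx = 316.5 cm.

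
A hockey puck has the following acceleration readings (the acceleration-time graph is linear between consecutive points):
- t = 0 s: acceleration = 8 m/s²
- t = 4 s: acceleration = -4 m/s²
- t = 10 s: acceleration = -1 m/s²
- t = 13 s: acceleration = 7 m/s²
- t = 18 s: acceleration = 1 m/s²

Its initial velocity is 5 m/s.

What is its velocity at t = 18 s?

Δv equals the area under the a-t graph; then v = v₀ + Δv.
0–4 s: ½(8 + -4)(4) = 8 m/s
4–10 s: ½(-4 + -1)(6) = -15 m/s
10–13 s: ½(-1 + 7)(3) = 9 m/s
13–18 s: ½(7 + 1)(5) = 20 m/s
Δv = 22 m/s, so v(18) = 5 + (22) = 27 m/s.

27 m/s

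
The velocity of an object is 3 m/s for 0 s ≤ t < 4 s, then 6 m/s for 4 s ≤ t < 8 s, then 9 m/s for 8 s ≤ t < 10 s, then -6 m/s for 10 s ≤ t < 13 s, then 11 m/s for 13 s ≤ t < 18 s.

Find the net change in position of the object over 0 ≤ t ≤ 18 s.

Displacement is the signed area under the v-t curve.
0–4 s: 3 × 4 = 12 m
4–8 s: 6 × 4 = 24 m
8–10 s: 9 × 2 = 18 m
10–13 s: -6 × 3 = -18 m
13–18 s: 11 × 5 = 55 m
Net displacement = 91 m

91 m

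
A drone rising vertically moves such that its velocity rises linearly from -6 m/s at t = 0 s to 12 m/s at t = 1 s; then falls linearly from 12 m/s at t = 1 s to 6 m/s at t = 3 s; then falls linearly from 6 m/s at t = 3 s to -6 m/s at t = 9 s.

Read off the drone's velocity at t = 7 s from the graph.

On 3–9 s the graph is linear from 6 to -6 m/s: v(7) = 6 + (-6 − 6)·(7 − 3)/(9 − 3) = -2 m/s.

-2 m/s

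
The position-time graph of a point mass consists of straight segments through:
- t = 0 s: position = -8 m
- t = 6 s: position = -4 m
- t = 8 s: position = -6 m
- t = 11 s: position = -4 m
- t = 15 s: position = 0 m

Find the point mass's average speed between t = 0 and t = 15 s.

Average speed = (total path length)/(elapsed time); on a piecewise-linear x-t graph the path length is Σ|Δx|.
0–6 s: |Δx| = |-4 − -8| = 4 m
6–8 s: |Δx| = |-6 − -4| = 2 m
8–11 s: |Δx| = |-4 − -6| = 2 m
11–15 s: |Δx| = |0 − -4| = 4 m
Total path = 12 m; average speed = 12/15 = 0.8 m/s.

0.8 m/s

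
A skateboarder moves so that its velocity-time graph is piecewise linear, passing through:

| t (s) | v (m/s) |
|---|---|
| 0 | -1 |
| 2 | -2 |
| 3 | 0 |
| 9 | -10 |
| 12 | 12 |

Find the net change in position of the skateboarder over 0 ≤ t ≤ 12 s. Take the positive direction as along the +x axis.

Net displacement equals the area under the velocity-time graph (areas below the axis count negative).
0–2 s: ½(-1 + -2)(2) = -3 m
2–3 s: ½(-2 + 0)(1) = -1 m
3–9 s: ½(0 + -10)(6) = -30 m
9–12 s: ½(-10 + 12)(3) = 3 m
Net displacement = -31 m

-31 m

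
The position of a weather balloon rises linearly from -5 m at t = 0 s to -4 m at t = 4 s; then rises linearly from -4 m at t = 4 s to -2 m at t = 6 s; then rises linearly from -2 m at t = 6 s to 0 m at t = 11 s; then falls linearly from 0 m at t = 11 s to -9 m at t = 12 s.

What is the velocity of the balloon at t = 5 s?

1 m/s

Velocity is the slope of the x-t graph on 4–6 s: (-2 − -4)/(6 − 4) = 1 m/s.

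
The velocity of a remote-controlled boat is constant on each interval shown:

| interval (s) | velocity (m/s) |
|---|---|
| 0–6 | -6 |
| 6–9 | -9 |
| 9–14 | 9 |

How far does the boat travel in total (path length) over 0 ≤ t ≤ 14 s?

108 m

Total distance travelled is ∫|v| dt — sum the magnitudes of each area piece.
0–6 s: |-6| × 6 = 36 m
6–9 s: |-9| × 3 = 27 m
9–14 s: |9| × 5 = 45 m
Total distance = 108 m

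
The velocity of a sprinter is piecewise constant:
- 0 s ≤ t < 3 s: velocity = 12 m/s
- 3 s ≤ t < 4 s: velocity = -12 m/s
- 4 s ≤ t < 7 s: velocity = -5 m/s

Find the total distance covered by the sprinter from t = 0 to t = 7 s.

63 m

Distance (not displacement) is the total path length: add the absolute areas under v-t.
0–3 s: |12| × 3 = 36 m
3–4 s: |-12| × 1 = 12 m
4–7 s: |-5| × 3 = 15 m
Total distance = 63 m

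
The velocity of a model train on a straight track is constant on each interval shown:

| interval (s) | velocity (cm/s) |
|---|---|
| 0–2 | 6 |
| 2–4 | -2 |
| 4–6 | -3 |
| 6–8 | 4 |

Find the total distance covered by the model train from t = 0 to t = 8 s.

30 cm

Distance (not displacement) is the total path length: add the absolute areas under v-t.
0–2 s: |6| × 2 = 12 cm
2–4 s: |-2| × 2 = 4 cm
4–6 s: |-3| × 2 = 6 cm
6–8 s: |4| × 2 = 8 cm
Total distance = 30 cm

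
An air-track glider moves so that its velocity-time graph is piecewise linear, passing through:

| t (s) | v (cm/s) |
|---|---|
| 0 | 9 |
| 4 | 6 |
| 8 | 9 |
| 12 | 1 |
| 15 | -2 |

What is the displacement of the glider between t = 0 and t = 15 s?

78.5 cm

Displacement is the signed area under the v-t curve.
0–4 s: ½(9 + 6)(4) = 30 cm
4–8 s: ½(6 + 9)(4) = 30 cm
8–12 s: ½(9 + 1)(4) = 20 cm
12–15 s: ½(1 + -2)(3) = -1.5 cm
Net displacement = 78.5 cm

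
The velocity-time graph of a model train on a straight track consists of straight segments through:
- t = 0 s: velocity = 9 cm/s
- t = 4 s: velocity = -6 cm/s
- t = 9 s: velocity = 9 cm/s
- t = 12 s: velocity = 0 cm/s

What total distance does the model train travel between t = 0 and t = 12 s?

Distance (not displacement) is the total path length: add the absolute areas under v-t.
0–4 s: v = 0 at t = 2.4 s; triangle areas 10.8 + 4.8 = 15.6 cm
4–9 s: v = 0 at t = 6 s; triangle areas 6 + 13.5 = 19.5 cm
9–12 s: |½(9 + 0)(3)| = 13.5 cm
Total distance = 48.6 cm

48.6 cm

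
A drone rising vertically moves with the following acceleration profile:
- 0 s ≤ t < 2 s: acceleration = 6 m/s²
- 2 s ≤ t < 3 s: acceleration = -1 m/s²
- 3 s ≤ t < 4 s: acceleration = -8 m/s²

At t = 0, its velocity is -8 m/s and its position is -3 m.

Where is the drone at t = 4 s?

-4.5 m

On each constant-a segment, Δv = aΔt and Δx = v₀Δt + ½aΔt²; chain segment to segment.
0–2 s: v starts -8 m/s; Δx = -8·2 + ½·6·2² = -4 m; v ends 4 m/s.
2–3 s: v starts 4 m/s; Δx = 4·1 + ½·-1·1² = 3.5 m; v ends 3 m/s.
3–4 s: v starts 3 m/s; Δx = 3·1 + ½·-8·1² = -1 m; v ends -5 m/s.
x(4) = -3 + Σ Δx = -4.5 m.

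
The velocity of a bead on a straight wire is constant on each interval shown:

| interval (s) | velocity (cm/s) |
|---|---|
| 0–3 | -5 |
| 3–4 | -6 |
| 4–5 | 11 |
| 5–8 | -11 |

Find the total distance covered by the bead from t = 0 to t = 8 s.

Total distance travelled is ∫|v| dt — sum the magnitudes of each area piece.
0–3 s: |-5| × 3 = 15 cm
3–4 s: |-6| × 1 = 6 cm
4–5 s: |11| × 1 = 11 cm
5–8 s: |-11| × 3 = 33 cm
Total distance = 65 cm

65 cm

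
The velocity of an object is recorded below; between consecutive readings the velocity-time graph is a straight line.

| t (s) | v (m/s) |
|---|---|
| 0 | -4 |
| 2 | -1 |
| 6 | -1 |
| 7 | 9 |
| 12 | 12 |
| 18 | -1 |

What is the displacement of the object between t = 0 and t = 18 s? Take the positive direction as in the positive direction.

Net displacement equals the area under the velocity-time graph (areas below the axis count negative).
0–2 s: ½(-4 + -1)(2) = -5 m
2–6 s: -1 × 4 = -4 m
6–7 s: ½(-1 + 9)(1) = 4 m
7–12 s: ½(9 + 12)(5) = 52.5 m
12–18 s: ½(12 + -1)(6) = 33 m
Net displacement = 80.5 m

80.5 m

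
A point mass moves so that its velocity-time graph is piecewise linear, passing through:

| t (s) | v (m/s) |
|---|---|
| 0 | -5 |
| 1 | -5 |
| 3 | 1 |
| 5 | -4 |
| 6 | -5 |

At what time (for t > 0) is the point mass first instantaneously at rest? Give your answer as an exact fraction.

t = 8/3 s

v changes sign on 1–3 s (from -5 to 1); the graph is linear there, so v = 0 at t = 1 + (5)·(3 − 1)/(1 − -5) = 8/3 s.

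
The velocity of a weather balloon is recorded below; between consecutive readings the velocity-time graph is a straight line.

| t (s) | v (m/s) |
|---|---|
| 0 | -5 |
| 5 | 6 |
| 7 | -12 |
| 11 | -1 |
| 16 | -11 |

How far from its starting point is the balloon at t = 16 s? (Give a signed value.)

Displacement is the signed area under the v-t curve.
0–5 s: ½(-5 + 6)(5) = 2.5 m
5–7 s: ½(6 + -12)(2) = -6 m
7–11 s: ½(-12 + -1)(4) = -26 m
11–16 s: ½(-1 + -11)(5) = -30 m
Net displacement = -59.5 m

-59.5 m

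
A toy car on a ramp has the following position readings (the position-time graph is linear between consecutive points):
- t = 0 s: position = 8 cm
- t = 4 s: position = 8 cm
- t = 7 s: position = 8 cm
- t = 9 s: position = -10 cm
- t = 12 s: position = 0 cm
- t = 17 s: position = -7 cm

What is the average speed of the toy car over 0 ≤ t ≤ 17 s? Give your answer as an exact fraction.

35/17 cm/s

Average speed = (total path length)/(elapsed time); on a piecewise-linear x-t graph the path length is Σ|Δx|.
0–4 s: |Δx| = |8 − 8| = 0 cm
4–7 s: |Δx| = |8 − 8| = 0 cm
7–9 s: |Δx| = |-10 − 8| = 18 cm
9–12 s: |Δx| = |0 − -10| = 10 cm
12–17 s: |Δx| = |-7 − 0| = 7 cm
Total path = 35 cm; average speed = 35/17 = 35/17 cm/s.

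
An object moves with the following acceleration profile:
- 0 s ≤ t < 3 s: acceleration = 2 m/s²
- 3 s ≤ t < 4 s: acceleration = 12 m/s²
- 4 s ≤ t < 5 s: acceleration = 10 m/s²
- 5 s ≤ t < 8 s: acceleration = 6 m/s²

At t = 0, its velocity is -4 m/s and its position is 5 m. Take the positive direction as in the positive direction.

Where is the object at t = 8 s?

128 m

On each constant-a segment, Δv = aΔt and Δx = v₀Δt + ½aΔt²; chain segment to segment.
0–3 s: v starts -4 m/s; Δx = -4·3 + ½·2·3² = -3 m; v ends 2 m/s.
3–4 s: v starts 2 m/s; Δx = 2·1 + ½·12·1² = 8 m; v ends 14 m/s.
4–5 s: v starts 14 m/s; Δx = 14·1 + ½·10·1² = 19 m; v ends 24 m/s.
5–8 s: v starts 24 m/s; Δx = 24·3 + ½·6·3² = 99 m; v ends 42 m/s.
x(8) = 5 + Σ Δx = 128 m.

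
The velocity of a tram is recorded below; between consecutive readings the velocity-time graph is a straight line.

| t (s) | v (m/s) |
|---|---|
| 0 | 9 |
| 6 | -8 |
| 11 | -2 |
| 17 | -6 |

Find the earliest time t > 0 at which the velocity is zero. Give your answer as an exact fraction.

v changes sign on 0–6 s (from 9 to -8); the graph is linear there, so v = 0 at t = 0 + (-9)·(6 − 0)/(-8 − 9) = 54/17 s.

t = 54/17 s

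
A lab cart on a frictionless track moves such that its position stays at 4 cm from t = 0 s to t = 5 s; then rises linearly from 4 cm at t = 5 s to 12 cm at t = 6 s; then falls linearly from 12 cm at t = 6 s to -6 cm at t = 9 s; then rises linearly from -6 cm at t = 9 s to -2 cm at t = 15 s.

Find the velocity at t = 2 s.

Velocity is the slope of the x-t graph on 0–5 s: (4 − 4)/(5 − 0) = 0 cm/s.

0 cm/s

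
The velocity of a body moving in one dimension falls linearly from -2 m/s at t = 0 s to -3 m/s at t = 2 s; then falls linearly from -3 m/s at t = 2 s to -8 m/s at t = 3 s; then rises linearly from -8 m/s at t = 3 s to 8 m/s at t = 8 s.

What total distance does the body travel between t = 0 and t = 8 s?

Distance (not displacement) is the total path length: add the absolute areas under v-t.
0–2 s: |½(-2 + -3)(2)| = 5 m
2–3 s: |½(-3 + -8)(1)| = 5.5 m
3–8 s: v = 0 at t = 5.5 s; triangle areas 10 + 10 = 20 m
Total distance = 30.5 m

30.5 m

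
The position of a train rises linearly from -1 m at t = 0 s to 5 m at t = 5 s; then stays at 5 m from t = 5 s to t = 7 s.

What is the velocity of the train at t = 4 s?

Velocity is the slope of the x-t graph on 0–5 s: (5 − -1)/(5 − 0) = 1.2 m/s.

1.2 m/s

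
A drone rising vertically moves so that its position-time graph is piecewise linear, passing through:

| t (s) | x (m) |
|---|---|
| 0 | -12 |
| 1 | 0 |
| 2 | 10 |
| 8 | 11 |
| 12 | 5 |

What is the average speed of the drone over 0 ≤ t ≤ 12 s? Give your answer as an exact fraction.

Average speed = (total path length)/(elapsed time); on a piecewise-linear x-t graph the path length is Σ|Δx|.
0–1 s: |Δx| = |0 − -12| = 12 m
1–2 s: |Δx| = |10 − 0| = 10 m
2–8 s: |Δx| = |11 − 10| = 1 m
8–12 s: |Δx| = |5 − 11| = 6 m
Total path = 29 m; average speed = 29/12 = 29/12 m/s.

29/12 m/s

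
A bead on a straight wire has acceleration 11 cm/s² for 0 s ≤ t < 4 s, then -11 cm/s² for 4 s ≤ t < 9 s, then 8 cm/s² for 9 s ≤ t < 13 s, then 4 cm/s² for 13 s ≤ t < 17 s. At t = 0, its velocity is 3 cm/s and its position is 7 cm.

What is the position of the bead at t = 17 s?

364.5 cm

On each constant-a segment, Δv = aΔt and Δx = v₀Δt + ½aΔt²; chain segment to segment.
0–4 s: v starts 3 cm/s; Δx = 3·4 + ½·11·4² = 100 cm; v ends 47 cm/s.
4–9 s: v starts 47 cm/s; Δx = 47·5 + ½·-11·5² = 97.5 cm; v ends -8 cm/s.
9–13 s: v starts -8 cm/s; Δx = -8·4 + ½·8·4² = 32 cm; v ends 24 cm/s.
13–17 s: v starts 24 cm/s; Δx = 24·4 + ½·4·4² = 128 cm; v ends 40 cm/s.
x(17) = 7 + Σ Δx = 364.5 cm.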